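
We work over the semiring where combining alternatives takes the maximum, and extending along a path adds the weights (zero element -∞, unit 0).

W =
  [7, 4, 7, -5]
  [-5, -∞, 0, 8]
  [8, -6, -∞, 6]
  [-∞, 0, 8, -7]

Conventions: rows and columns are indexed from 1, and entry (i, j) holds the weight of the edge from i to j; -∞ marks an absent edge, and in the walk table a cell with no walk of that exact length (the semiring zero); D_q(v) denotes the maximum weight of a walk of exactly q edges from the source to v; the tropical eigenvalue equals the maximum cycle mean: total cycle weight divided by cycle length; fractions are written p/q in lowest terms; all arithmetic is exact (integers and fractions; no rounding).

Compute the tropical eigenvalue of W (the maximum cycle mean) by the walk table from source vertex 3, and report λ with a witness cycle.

q=0: [-∞, -∞, 0, -∞]
q=1: [8, -6, -∞, 6]
q=2: [15, 12, 15, 3]
q=3: [23, 19, 22, 21]
q=4: [30, 27, 30, 28]
Optimal cycle mean attained by: cycle 1->3->1, total 7 + 8, length 2.
Answer: λ = 15/2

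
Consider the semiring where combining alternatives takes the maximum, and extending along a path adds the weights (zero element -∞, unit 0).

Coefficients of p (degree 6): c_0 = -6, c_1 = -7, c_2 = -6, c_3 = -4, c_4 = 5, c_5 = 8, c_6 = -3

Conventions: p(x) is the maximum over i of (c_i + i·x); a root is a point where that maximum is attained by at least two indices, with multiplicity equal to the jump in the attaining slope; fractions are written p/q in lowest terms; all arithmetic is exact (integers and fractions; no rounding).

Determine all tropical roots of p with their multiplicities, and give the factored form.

hull edge (i=0, c=-6) to (i=5, c=8): slope 14/5, span 5
hull edge (i=5, c=8) to (i=6, c=-3): slope -11, span 1
Factored form: p(x) = -3 ⊗ (x ⊕ (-14/5)) ⊗ (x ⊕ (-14/5)) ⊗ (x ⊕ (-14/5)) ⊗ (x ⊕ (-14/5)) ⊗ (x ⊕ (-14/5)) ⊗ (x ⊕ 11)
Answer: roots = -14/5 (mult 5), 11 (mult 1)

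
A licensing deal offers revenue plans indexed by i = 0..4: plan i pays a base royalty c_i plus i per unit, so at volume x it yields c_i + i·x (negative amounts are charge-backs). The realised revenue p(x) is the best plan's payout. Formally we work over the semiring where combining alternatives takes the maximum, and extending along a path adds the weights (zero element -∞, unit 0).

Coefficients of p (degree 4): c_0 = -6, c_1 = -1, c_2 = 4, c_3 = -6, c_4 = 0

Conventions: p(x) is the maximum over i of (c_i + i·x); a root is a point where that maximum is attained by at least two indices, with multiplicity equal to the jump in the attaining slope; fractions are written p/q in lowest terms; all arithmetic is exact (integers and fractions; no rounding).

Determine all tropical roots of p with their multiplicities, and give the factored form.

hull edge (i=0, c=-6) to (i=2, c=4): slope 5, span 2
hull edge (i=2, c=4) to (i=4, c=0): slope -2, span 2
Factored form: p(x) = 0 ⊗ (x ⊕ (-5)) ⊗ (x ⊕ (-5)) ⊗ (x ⊕ 2) ⊗ (x ⊕ 2)
Answer: roots = -5 (mult 2), 2 (mult 2)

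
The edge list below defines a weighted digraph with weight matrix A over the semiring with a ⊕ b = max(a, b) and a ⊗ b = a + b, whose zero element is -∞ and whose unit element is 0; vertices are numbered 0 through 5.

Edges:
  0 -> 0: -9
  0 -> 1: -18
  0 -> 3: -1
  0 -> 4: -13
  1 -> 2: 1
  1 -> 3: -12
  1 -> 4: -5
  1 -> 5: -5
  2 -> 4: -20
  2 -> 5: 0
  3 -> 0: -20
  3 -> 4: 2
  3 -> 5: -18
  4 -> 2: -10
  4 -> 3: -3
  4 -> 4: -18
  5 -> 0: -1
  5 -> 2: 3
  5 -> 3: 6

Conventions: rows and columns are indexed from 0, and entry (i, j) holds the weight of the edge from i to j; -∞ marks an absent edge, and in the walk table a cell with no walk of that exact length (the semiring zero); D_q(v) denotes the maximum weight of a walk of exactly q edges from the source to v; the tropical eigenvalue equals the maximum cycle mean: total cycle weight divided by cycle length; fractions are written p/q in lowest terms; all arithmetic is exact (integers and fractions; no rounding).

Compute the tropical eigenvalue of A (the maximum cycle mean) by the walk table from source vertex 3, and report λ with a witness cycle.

q=0: [-∞, -∞, -∞, 0, -∞, -∞]
q=1: [-20, -∞, -∞, -∞, 2, -18]
q=2: [-19, -38, -8, -1, -16, -∞]
q=3: [-21, -37, -26, -19, 1, -8]
q=4: [-9, -39, -5, -2, -17, -26]
q=5: [-18, -27, -23, -10, 0, -5]
q=6: [-6, -36, -2, 1, -8, -23]
Optimal cycle mean attained by: cycle 2->5->2, total 0 + 3, length 2.
Answer: λ = 3/2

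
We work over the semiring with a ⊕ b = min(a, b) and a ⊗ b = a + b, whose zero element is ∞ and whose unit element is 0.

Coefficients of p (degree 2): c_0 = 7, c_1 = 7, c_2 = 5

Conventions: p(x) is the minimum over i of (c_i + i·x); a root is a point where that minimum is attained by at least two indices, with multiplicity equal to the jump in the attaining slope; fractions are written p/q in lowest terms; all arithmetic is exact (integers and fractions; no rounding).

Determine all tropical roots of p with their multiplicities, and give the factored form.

hull edge (i=0, c=7) to (i=2, c=5): slope -1, span 2
Factored form: p(x) = 5 ⊗ (x ⊕ 1) ⊗ (x ⊕ 1)
Answer: roots = 1 (mult 2)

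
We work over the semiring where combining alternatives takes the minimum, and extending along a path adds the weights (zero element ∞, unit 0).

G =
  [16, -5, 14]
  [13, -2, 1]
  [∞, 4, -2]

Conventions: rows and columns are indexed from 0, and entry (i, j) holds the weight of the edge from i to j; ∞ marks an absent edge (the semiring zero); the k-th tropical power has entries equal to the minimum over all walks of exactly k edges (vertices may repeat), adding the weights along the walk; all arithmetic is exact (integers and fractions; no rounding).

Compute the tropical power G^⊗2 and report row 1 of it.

G^⊗2:
  [8, -7, -4]
  [11, -4, -1]
  [17, 2, -4]
Answer: row 1 of G^⊗2 = [11, -4, -1]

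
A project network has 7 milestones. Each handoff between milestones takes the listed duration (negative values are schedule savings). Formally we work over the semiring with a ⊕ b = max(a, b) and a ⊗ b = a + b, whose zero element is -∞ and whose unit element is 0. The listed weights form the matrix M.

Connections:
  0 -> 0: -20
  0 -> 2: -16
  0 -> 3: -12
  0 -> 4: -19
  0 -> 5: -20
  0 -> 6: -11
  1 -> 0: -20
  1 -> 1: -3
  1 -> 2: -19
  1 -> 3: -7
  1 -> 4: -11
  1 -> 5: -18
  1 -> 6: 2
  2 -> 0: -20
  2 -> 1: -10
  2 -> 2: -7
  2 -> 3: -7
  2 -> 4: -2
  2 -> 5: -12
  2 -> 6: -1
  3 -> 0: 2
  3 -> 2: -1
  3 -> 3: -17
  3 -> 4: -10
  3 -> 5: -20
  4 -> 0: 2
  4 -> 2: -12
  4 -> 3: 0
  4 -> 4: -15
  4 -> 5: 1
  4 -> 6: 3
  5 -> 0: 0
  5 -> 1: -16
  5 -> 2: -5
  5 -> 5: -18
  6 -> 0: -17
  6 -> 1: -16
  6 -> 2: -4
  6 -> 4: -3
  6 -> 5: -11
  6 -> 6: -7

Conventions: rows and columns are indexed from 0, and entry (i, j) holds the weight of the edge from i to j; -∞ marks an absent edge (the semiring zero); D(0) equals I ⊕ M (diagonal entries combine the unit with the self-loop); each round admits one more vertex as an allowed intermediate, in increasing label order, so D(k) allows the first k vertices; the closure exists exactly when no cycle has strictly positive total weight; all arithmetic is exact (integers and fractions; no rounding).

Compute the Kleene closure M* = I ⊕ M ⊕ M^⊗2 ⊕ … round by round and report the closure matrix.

D(0):
  [0, -∞, -16, -12, -19, -20, -11]
  [-20, 0, -19, -7, -11, -18, 2]
  [-20, -10, 0, -7, -2, -12, -1]
  [2, -∞, -1, 0, -10, -20, -∞]
  [2, -∞, -12, 0, 0, 1, 3]
  [0, -16, -5, -∞, -∞, 0, -∞]
  [-17, -16, -4, -∞, -3, -11, 0]
D(1):
  [0, -∞, -16, -12, -19, -20, -11]
  [-20, 0, -19, -7, -11, -18, 2]
  [-20, -10, 0, -7, -2, -12, -1]
  [2, -∞, -1, 0, -10, -18, -9]
  [2, -∞, -12, 0, 0, 1, 3]
  [0, -16, -5, -12, -19, 0, -11]
  [-17, -16, -4, -29, -3, -11, 0]
D(2):
  [0, -∞, -16, -12, -19, -20, -11]
  [-20, 0, -19, -7, -11, -18, 2]
  [-20, -10, 0, -7, -2, -12, -1]
  [2, -∞, -1, 0, -10, -18, -9]
  [2, -∞, -12, 0, 0, 1, 3]
  [0, -16, -5, -12, -19, 0, -11]
  [-17, -16, -4, -23, -3, -11, 0]
D(3):
  [0, -26, -16, -12, -18, -20, -11]
  [-20, 0, -19, -7, -11, -18, 2]
  [-20, -10, 0, -7, -2, -12, -1]
  [2, -11, -1, 0, -3, -13, -2]
  [2, -22, -12, 0, 0, 1, 3]
  [0, -15, -5, -12, -7, 0, -6]
  [-17, -14, -4, -11, -3, -11, 0]
D(4):
  [0, -23, -13, -12, -15, -20, -11]
  [-5, 0, -8, -7, -10, -18, 2]
  [-5, -10, 0, -7, -2, -12, -1]
  [2, -11, -1, 0, -3, -13, -2]
  [2, -11, -1, 0, 0, 1, 3]
  [0, -15, -5, -12, -7, 0, -6]
  [-9, -14, -4, -11, -3, -11, 0]
D(5):
  [0, -23, -13, -12, -15, -14, -11]
  [-5, 0, -8, -7, -10, -9, 2]
  [0, -10, 0, -2, -2, -1, 1]
  [2, -11, -1, 0, -3, -2, 0]
  [2, -11, -1, 0, 0, 1, 3]
  [0, -15, -5, -7, -7, 0, -4]
  [-1, -14, -4, -3, -3, -2, 0]
D(6):
  [0, -23, -13, -12, -15, -14, -11]
  [-5, 0, -8, -7, -10, -9, 2]
  [0, -10, 0, -2, -2, -1, 1]
  [2, -11, -1, 0, -3, -2, 0]
  [2, -11, -1, 0, 0, 1, 3]
  [0, -15, -5, -7, -7, 0, -4]
  [-1, -14, -4, -3, -3, -2, 0]
D(7):
  [0, -23, -13, -12, -14, -13, -11]
  [1, 0, -2, -1, -1, 0, 2]
  [0, -10, 0, -2, -2, -1, 1]
  [2, -11, -1, 0, -3, -2, 0]
  [2, -11, -1, 0, 0, 1, 3]
  [0, -15, -5, -7, -7, 0, -4]
  [-1, -14, -4, -3, -3, -2, 0]
Answer: M* = [[0, -23, -13, -12, -14, -13, -11], [1, 0, -2, -1, -1, 0, 2], [0, -10, 0, -2, -2, -1, 1], [2, -11, -1, 0, -3, -2, 0], [2, -11, -1, 0, 0, 1, 3], [0, -15, -5, -7, -7, 0, -4], [-1, -14, -4, -3, -3, -2, 0]]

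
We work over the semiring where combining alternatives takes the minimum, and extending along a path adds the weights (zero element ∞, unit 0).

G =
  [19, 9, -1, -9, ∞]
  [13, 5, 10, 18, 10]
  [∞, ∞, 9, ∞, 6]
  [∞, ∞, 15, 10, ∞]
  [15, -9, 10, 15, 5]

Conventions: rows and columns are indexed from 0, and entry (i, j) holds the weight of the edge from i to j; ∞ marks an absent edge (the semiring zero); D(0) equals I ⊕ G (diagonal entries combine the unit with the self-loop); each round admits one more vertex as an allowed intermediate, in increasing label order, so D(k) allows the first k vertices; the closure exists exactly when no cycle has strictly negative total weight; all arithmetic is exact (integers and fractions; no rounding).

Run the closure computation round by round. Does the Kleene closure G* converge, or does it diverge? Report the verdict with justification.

D(0):
  [0, 9, -1, -9, ∞]
  [13, 0, 10, 18, 10]
  [∞, ∞, 0, ∞, 6]
  [∞, ∞, 15, 0, ∞]
  [15, -9, 10, 15, 0]
D(1):
  [0, 9, -1, -9, ∞]
  [13, 0, 10, 4, 10]
  [∞, ∞, 0, ∞, 6]
  [∞, ∞, 15, 0, ∞]
  [15, -9, 10, 6, 0]
D(2):
  [0, 9, -1, -9, 19]
  [13, 0, 10, 4, 10]
  [∞, ∞, 0, ∞, 6]
  [∞, ∞, 15, 0, ∞]
  [4, -9, 1, -5, 0]
D(3):
  [0, 9, -1, -9, 5]
  [13, 0, 10, 4, 10]
  [∞, ∞, 0, ∞, 6]
  [∞, ∞, 15, 0, 21]
  [4, -9, 1, -5, 0]
D(4):
  [0, 9, -1, -9, 5]
  [13, 0, 10, 4, 10]
  [∞, ∞, 0, ∞, 6]
  [∞, ∞, 15, 0, 21]
  [4, -9, 1, -5, 0]
D(5):
  [0, -4, -1, -9, 5]
  [13, 0, 10, 4, 10]
  [10, -3, 0, 1, 6]
  [25, 12, 15, 0, 21]
  [4, -9, 1, -5, 0]
Key observation: every diagonal entry stays at the unit through all rounds, so no improving cycle exists.
Answer: CONVERGES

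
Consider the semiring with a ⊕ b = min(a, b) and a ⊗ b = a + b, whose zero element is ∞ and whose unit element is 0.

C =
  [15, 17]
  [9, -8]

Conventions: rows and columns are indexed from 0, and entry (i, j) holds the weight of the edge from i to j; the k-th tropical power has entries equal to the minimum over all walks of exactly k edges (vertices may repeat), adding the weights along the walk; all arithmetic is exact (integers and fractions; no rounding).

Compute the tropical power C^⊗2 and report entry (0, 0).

C^⊗2:
  [26, 9]
  [1, -16]
Key observation: the optimum is the walk 0->1->0, with weight 17 + 9 = 26.
Optimal value attained by: walk 0->1->0.
Answer: (C^⊗2)[0][0] = 26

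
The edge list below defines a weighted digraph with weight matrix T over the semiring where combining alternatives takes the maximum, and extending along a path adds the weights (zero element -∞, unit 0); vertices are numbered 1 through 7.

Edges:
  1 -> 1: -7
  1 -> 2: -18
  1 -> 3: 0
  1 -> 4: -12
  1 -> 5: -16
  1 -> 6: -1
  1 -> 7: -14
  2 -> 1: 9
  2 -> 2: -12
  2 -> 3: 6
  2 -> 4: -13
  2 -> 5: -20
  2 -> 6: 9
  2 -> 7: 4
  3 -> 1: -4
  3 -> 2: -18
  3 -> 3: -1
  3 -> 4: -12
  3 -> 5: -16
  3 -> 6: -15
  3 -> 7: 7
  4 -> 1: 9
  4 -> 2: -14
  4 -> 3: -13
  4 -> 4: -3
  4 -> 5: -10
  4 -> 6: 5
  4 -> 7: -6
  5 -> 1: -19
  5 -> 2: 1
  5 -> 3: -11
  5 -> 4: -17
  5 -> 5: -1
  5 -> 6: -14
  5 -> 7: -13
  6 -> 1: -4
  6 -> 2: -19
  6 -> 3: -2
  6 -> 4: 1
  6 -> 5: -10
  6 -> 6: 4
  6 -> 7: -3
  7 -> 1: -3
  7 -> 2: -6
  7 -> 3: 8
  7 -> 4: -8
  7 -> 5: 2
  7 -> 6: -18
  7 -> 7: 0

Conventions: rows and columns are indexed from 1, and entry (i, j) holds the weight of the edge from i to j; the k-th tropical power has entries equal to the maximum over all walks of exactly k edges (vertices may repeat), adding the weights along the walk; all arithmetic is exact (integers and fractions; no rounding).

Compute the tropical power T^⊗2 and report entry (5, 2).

T^⊗2:
  [-3, -15, -1, 0, -11, 3, 7]
  [5, -2, 12, 10, 6, 13, 13]
  [4, 1, 15, -1, 9, -5, 7]
  [6, -9, 9, 6, -4, 9, 2]
  [10, 0, 7, -12, -2, 10, 5]
  [10, -9, 5, 5, -1, 8, 5]
  [4, 3, 8, -4, 2, 3, 15]
Key observation: the optimum is the walk 5->5->2, with weight (-1) + 1 = 0.
Optimal value attained by: walk 5->5->2.
Answer: (T^⊗2)[5][2] = 0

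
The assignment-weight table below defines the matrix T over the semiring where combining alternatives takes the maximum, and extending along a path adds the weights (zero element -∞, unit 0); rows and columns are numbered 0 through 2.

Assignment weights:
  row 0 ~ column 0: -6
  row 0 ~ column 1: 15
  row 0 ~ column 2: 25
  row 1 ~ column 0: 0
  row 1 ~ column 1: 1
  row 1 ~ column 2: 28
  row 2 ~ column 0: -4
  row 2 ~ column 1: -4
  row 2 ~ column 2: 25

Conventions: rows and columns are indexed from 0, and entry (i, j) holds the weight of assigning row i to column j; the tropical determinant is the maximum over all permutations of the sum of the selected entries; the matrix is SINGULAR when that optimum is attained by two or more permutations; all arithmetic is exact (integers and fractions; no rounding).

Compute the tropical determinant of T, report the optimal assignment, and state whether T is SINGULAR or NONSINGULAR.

σ = (0, 1, 2): (-6) + 1 + 25 = 20
σ = (0, 2, 1): (-6) + 28 + (-4) = 18
σ = (1, 0, 2): 15 + 0 + 25 = 40
σ = (1, 2, 0): 15 + 28 + (-4) = 39
σ = (2, 0, 1): 25 + 0 + (-4) = 21
σ = (2, 1, 0): 25 + 1 + (-4) = 22
Optimal value attained by: σ = (1, 0, 2).
Answer: det⊕(T) = 40; verdict: NONSINGULAR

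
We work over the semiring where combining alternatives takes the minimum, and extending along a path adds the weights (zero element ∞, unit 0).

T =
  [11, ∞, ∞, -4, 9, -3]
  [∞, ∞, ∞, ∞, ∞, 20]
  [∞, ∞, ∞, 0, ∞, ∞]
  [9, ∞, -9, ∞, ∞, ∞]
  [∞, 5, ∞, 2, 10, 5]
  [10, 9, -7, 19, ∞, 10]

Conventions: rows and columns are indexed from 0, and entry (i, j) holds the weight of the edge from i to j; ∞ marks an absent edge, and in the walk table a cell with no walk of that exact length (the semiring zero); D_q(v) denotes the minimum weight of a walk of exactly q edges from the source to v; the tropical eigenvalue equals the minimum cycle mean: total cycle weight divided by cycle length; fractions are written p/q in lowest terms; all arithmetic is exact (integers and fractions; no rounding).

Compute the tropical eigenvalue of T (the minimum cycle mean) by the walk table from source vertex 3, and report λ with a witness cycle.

q=0: [∞, ∞, ∞, 0, ∞, ∞]
q=1: [9, ∞, -9, ∞, ∞, ∞]
q=2: [20, ∞, ∞, -9, 18, 6]
q=3: [0, 15, -18, 16, 28, 16]
q=4: [11, 25, 7, -18, 9, -3]
q=5: [-9, 6, -27, 7, 19, 7]
q=6: [2, 16, -2, -27, 0, -12]
Optimal cycle mean attained by: cycle 2->3->2, total 0 + (-9), length 2.
Answer: λ = -9/2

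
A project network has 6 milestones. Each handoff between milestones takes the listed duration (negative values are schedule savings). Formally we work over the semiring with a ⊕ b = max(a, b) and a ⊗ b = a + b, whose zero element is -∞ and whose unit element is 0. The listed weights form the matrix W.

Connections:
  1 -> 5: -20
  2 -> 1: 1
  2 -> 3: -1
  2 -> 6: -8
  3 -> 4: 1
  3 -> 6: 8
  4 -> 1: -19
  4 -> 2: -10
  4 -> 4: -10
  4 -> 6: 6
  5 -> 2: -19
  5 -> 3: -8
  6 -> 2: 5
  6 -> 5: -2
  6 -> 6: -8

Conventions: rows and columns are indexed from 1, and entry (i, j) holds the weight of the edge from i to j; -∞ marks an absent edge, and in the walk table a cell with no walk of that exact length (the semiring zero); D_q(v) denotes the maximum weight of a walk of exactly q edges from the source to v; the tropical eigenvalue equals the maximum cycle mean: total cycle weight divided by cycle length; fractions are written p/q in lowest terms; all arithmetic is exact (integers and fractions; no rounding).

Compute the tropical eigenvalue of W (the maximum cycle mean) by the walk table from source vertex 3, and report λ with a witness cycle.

q=0: [-∞, -∞, 0, -∞, -∞, -∞]
q=1: [-∞, -∞, -∞, 1, -∞, 8]
q=2: [-18, 13, -∞, -9, 6, 7]
q=3: [14, 12, 12, -19, 5, 5]
q=4: [13, 10, 11, 13, 3, 20]
q=5: [11, 25, 9, 12, 18, 19]
q=6: [26, 24, 24, 10, 17, 18]
Optimal cycle mean attained by: cycle 2->3->6->2, total (-1) + 8 + 5, length 3.
Answer: λ = 4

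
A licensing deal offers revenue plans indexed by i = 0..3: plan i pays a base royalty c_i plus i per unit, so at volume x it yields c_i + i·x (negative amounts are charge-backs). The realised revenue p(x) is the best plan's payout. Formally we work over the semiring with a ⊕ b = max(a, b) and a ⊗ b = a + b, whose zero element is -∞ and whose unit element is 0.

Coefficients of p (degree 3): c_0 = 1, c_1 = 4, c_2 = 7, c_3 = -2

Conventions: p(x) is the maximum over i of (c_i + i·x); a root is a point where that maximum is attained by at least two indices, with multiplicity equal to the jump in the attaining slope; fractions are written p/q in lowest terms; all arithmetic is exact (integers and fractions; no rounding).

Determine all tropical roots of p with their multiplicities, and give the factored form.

hull edge (i=0, c=1) to (i=2, c=7): slope 3, span 2
hull edge (i=2, c=7) to (i=3, c=-2): slope -9, span 1
Factored form: p(x) = -2 ⊗ (x ⊕ (-3)) ⊗ (x ⊕ (-3)) ⊗ (x ⊕ 9)
Answer: roots = -3 (mult 2), 9 (mult 1)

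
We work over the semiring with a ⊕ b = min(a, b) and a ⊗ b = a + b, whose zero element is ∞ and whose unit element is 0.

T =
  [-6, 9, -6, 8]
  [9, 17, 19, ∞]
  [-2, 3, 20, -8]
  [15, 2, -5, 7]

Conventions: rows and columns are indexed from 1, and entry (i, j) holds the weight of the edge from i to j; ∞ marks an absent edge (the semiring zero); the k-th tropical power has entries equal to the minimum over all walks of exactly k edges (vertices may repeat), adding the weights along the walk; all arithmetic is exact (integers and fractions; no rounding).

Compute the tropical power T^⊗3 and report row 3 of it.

T^⊗2:
  [-12, -3, -12, -14]
  [3, 18, 3, 11]
  [-8, -6, -13, -1]
  [-7, -2, 2, -13]
T^⊗3:
  [-18, -12, -19, -20]
  [-3, 6, -3, -5]
  [-15, -10, -14, -21]
  [-13, -11, -18, -6]
Answer: row 3 of T^⊗3 = [-15, -10, -14, -21]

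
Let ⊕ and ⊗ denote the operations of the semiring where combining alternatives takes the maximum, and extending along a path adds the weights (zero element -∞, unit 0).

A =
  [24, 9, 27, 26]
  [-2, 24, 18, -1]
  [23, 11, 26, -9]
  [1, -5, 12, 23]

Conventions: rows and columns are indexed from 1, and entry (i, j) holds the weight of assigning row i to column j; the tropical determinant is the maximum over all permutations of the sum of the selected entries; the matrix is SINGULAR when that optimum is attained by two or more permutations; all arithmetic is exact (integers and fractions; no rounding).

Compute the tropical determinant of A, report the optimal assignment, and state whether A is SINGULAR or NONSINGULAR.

σ = (1, 2, 3, 4): 24 + 24 + 26 + 23 = 97
σ = (1, 2, 4, 3): 24 + 24 + (-9) + 12 = 51
σ = (1, 3, 2, 4): 24 + 18 + 11 + 23 = 76
σ = (1, 3, 4, 2): 24 + 18 + (-9) + (-5) = 28
σ = (1, 4, 2, 3): 24 + (-1) + 11 + 12 = 46
σ = (1, 4, 3, 2): 24 + (-1) + 26 + (-5) = 44
σ = (2, 1, 3, 4): 9 + (-2) + 26 + 23 = 56
σ = (2, 1, 4, 3): 9 + (-2) + (-9) + 12 = 10
σ = (2, 3, 1, 4): 9 + 18 + 23 + 23 = 73
σ = (2, 3, 4, 1): 9 + 18 + (-9) + 1 = 19
σ = (2, 4, 1, 3): 9 + (-1) + 23 + 12 = 43
σ = (2, 4, 3, 1): 9 + (-1) + 26 + 1 = 35
σ = (3, 1, 2, 4): 27 + (-2) + 11 + 23 = 59
σ = (3, 1, 4, 2): 27 + (-2) + (-9) + (-5) = 11
σ = (3, 2, 1, 4): 27 + 24 + 23 + 23 = 97
σ = (3, 2, 4, 1): 27 + 24 + (-9) + 1 = 43
σ = (3, 4, 1, 2): 27 + (-1) + 23 + (-5) = 44
σ = (3, 4, 2, 1): 27 + (-1) + 11 + 1 = 38
σ = (4, 1, 2, 3): 26 + (-2) + 11 + 12 = 47
σ = (4, 1, 3, 2): 26 + (-2) + 26 + (-5) = 45
σ = (4, 2, 1, 3): 26 + 24 + 23 + 12 = 85
σ = (4, 2, 3, 1): 26 + 24 + 26 + 1 = 77
σ = (4, 3, 1, 2): 26 + 18 + 23 + (-5) = 62
σ = (4, 3, 2, 1): 26 + 18 + 11 + 1 = 56
Optimal value attained by: σ = (1, 2, 3, 4).
Answer: det⊕(A) = 97; verdict: SINGULAR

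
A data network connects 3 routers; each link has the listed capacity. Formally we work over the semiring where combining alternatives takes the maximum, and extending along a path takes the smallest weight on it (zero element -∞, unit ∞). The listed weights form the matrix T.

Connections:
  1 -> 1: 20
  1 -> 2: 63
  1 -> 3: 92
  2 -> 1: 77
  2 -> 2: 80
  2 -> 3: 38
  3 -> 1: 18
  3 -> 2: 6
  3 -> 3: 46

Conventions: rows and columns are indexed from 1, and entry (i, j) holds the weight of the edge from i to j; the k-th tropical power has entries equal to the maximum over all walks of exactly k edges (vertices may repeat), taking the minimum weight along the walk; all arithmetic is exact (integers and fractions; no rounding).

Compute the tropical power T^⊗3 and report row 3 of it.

T^⊗2:
  [63, 63, 46]
  [77, 80, 77]
  [18, 18, 46]
T^⊗3:
  [63, 63, 63]
  [77, 80, 77]
  [18, 18, 46]
Answer: row 3 of T^⊗3 = [18, 18, 46]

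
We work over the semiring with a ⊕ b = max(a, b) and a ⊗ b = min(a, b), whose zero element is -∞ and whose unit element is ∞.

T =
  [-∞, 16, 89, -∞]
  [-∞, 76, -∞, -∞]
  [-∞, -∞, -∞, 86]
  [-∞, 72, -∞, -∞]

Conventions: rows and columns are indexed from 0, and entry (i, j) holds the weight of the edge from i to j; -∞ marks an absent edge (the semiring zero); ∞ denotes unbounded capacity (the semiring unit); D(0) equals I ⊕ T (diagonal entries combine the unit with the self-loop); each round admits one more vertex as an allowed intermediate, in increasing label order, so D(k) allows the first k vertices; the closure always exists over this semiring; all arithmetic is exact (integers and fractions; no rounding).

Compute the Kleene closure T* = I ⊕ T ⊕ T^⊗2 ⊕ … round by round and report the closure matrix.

D(0):
  [∞, 16, 89, -∞]
  [-∞, ∞, -∞, -∞]
  [-∞, -∞, ∞, 86]
  [-∞, 72, -∞, ∞]
D(1):
  [∞, 16, 89, -∞]
  [-∞, ∞, -∞, -∞]
  [-∞, -∞, ∞, 86]
  [-∞, 72, -∞, ∞]
D(2):
  [∞, 16, 89, -∞]
  [-∞, ∞, -∞, -∞]
  [-∞, -∞, ∞, 86]
  [-∞, 72, -∞, ∞]
D(3):
  [∞, 16, 89, 86]
  [-∞, ∞, -∞, -∞]
  [-∞, -∞, ∞, 86]
  [-∞, 72, -∞, ∞]
D(4):
  [∞, 72, 89, 86]
  [-∞, ∞, -∞, -∞]
  [-∞, 72, ∞, 86]
  [-∞, 72, -∞, ∞]
Answer: T* = [[∞, 72, 89, 86], [-∞, ∞, -∞, -∞], [-∞, 72, ∞, 86], [-∞, 72, -∞, ∞]]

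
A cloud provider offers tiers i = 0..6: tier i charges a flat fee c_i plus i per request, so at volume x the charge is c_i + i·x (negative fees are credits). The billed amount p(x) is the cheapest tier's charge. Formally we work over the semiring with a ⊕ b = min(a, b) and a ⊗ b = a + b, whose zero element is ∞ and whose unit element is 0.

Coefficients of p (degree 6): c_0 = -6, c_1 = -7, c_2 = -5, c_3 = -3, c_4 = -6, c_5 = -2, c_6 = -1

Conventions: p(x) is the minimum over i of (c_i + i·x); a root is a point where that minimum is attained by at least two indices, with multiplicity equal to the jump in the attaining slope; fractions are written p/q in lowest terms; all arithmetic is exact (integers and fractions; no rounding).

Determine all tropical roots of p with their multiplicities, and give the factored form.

hull edge (i=0, c=-6) to (i=1, c=-7): slope -1, span 1
hull edge (i=1, c=-7) to (i=4, c=-6): slope 1/3, span 3
hull edge (i=4, c=-6) to (i=6, c=-1): slope 5/2, span 2
Factored form: p(x) = -1 ⊗ (x ⊕ (-5/2)) ⊗ (x ⊕ (-5/2)) ⊗ (x ⊕ (-1/3)) ⊗ (x ⊕ (-1/3)) ⊗ (x ⊕ (-1/3)) ⊗ (x ⊕ 1)
Answer: roots = -5/2 (mult 2), -1/3 (mult 3), 1 (mult 1)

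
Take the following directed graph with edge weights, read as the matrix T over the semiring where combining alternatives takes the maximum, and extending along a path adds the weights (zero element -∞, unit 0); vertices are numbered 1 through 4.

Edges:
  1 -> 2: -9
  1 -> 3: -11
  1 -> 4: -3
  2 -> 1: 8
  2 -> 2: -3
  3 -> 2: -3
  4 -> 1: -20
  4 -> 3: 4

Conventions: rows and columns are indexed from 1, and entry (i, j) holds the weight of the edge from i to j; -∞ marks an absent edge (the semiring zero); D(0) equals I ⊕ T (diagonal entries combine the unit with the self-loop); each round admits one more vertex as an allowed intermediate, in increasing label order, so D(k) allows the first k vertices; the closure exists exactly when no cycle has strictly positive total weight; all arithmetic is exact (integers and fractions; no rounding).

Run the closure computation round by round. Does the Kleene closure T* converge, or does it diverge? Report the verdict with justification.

D(0):
  [0, -9, -11, -3]
  [8, 0, -∞, -∞]
  [-∞, -3, 0, -∞]
  [-20, -∞, 4, 0]
D(1):
  [0, -9, -11, -3]
  [8, 0, -3, 5]
  [-∞, -3, 0, -∞]
  [-20, -29, 4, 0]
D(2):
  [0, -9, -11, -3]
  [8, 0, -3, 5]
  [5, -3, 0, 2]
  [-20, -29, 4, 0]
Detection: at round 3, diagonal entry (4, 4) turns strictly positive.
Key observation: the cycle 4->3->2->1->4 has total weight 4 + (-3) + 8 + (-3), which is strictly positive.
Answer: DIVERGES — positive cycle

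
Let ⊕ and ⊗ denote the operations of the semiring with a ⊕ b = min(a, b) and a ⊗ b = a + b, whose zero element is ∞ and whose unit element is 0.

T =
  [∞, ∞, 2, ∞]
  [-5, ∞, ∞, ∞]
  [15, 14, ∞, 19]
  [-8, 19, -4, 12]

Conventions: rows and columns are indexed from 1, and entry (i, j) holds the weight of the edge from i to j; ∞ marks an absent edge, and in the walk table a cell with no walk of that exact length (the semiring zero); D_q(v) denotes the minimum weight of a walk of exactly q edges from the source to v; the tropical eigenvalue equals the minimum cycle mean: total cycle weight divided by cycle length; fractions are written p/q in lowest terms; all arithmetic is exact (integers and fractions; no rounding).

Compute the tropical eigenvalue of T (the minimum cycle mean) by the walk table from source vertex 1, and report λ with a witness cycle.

q=0: [0, ∞, ∞, ∞]
q=1: [∞, ∞, 2, ∞]
q=2: [17, 16, ∞, 21]
q=3: [11, 40, 17, 33]
q=4: [25, 31, 13, 36]
Optimal cycle mean attained by: cycle 1->3->2->1, total 2 + 14 + (-5), length 3.
Answer: λ = 11/3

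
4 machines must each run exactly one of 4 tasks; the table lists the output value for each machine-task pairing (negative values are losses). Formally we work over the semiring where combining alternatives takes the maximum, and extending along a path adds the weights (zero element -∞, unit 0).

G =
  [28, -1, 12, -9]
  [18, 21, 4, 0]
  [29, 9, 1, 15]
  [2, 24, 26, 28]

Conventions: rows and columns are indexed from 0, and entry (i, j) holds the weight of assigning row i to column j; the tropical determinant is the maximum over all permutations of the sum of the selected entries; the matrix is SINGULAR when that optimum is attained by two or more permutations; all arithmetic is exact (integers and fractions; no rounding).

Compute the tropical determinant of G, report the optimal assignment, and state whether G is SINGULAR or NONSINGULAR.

σ = (0, 1, 2, 3): 28 + 21 + 1 + 28 = 78
σ = (0, 1, 3, 2): 28 + 21 + 15 + 26 = 90
σ = (0, 2, 1, 3): 28 + 4 + 9 + 28 = 69
σ = (0, 2, 3, 1): 28 + 4 + 15 + 24 = 71
σ = (0, 3, 1, 2): 28 + 0 + 9 + 26 = 63
σ = (0, 3, 2, 1): 28 + 0 + 1 + 24 = 53
σ = (1, 0, 2, 3): (-1) + 18 + 1 + 28 = 46
σ = (1, 0, 3, 2): (-1) + 18 + 15 + 26 = 58
σ = (1, 2, 0, 3): (-1) + 4 + 29 + 28 = 60
σ = (1, 2, 3, 0): (-1) + 4 + 15 + 2 = 20
σ = (1, 3, 0, 2): (-1) + 0 + 29 + 26 = 54
σ = (1, 3, 2, 0): (-1) + 0 + 1 + 2 = 2
σ = (2, 0, 1, 3): 12 + 18 + 9 + 28 = 67
σ = (2, 0, 3, 1): 12 + 18 + 15 + 24 = 69
σ = (2, 1, 0, 3): 12 + 21 + 29 + 28 = 90
σ = (2, 1, 3, 0): 12 + 21 + 15 + 2 = 50
σ = (2, 3, 0, 1): 12 + 0 + 29 + 24 = 65
σ = (2, 3, 1, 0): 12 + 0 + 9 + 2 = 23
σ = (3, 0, 1, 2): (-9) + 18 + 9 + 26 = 44
σ = (3, 0, 2, 1): (-9) + 18 + 1 + 24 = 34
σ = (3, 1, 0, 2): (-9) + 21 + 29 + 26 = 67
σ = (3, 1, 2, 0): (-9) + 21 + 1 + 2 = 15
σ = (3, 2, 0, 1): (-9) + 4 + 29 + 24 = 48
σ = (3, 2, 1, 0): (-9) + 4 + 9 + 2 = 6
Optimal value attained by: σ = (0, 1, 3, 2).
Answer: det⊕(G) = 90; verdict: SINGULAR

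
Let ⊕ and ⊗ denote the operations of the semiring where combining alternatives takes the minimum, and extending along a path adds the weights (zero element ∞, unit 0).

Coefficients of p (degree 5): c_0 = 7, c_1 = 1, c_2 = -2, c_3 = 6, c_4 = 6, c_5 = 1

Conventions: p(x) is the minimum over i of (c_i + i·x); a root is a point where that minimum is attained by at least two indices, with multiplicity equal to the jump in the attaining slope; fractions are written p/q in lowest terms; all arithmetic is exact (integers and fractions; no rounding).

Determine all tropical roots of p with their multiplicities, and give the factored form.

hull edge (i=0, c=7) to (i=1, c=1): slope -6, span 1
hull edge (i=1, c=1) to (i=2, c=-2): slope -3, span 1
hull edge (i=2, c=-2) to (i=5, c=1): slope 1, span 3
Factored form: p(x) = 1 ⊗ (x ⊕ (-1)) ⊗ (x ⊕ (-1)) ⊗ (x ⊕ (-1)) ⊗ (x ⊕ 3) ⊗ (x ⊕ 6)
Answer: roots = -1 (mult 3), 3 (mult 1), 6 (mult 1)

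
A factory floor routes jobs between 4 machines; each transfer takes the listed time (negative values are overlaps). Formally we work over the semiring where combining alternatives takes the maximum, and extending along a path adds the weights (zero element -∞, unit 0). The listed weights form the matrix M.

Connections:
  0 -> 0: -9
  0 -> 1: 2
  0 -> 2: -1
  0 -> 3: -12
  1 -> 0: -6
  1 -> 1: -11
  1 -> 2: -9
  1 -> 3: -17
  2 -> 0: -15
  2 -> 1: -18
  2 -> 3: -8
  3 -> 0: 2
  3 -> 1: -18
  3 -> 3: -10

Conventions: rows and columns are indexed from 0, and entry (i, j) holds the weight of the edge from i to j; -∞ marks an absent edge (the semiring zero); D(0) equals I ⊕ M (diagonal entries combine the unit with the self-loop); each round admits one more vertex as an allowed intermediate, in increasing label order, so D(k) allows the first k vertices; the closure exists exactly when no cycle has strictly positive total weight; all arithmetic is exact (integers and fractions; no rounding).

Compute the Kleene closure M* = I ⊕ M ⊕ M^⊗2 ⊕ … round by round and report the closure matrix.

D(0):
  [0, 2, -1, -12]
  [-6, 0, -9, -17]
  [-15, -18, 0, -8]
  [2, -18, -∞, 0]
D(1):
  [0, 2, -1, -12]
  [-6, 0, -7, -17]
  [-15, -13, 0, -8]
  [2, 4, 1, 0]
D(2):
  [0, 2, -1, -12]
  [-6, 0, -7, -17]
  [-15, -13, 0, -8]
  [2, 4, 1, 0]
D(3):
  [0, 2, -1, -9]
  [-6, 0, -7, -15]
  [-15, -13, 0, -8]
  [2, 4, 1, 0]
D(4):
  [0, 2, -1, -9]
  [-6, 0, -7, -15]
  [-6, -4, 0, -8]
  [2, 4, 1, 0]
Answer: M* = [[0, 2, -1, -9], [-6, 0, -7, -15], [-6, -4, 0, -8], [2, 4, 1, 0]]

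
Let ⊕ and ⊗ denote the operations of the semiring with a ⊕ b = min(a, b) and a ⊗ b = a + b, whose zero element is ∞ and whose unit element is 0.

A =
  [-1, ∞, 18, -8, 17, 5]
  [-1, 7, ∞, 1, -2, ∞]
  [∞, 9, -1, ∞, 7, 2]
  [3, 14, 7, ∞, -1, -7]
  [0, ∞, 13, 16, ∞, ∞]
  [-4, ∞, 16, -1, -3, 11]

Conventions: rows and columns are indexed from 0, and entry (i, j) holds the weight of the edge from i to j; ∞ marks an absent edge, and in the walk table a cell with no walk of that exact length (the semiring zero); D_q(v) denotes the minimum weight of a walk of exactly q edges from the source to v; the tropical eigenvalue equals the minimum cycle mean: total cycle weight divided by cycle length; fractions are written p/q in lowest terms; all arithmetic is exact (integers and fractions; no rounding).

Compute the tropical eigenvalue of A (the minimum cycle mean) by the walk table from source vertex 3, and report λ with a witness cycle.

q=0: [∞, ∞, ∞, 0, ∞, ∞]
q=1: [3, 14, 7, ∞, -1, -7]
q=2: [-11, 16, 6, -8, -10, 4]
q=3: [-12, 6, -1, -19, -9, -15]
q=4: [-19, -5, -12, -20, -20, -26]
q=5: [-30, -6, -13, -27, -29, -27]
q=6: [-31, -13, -20, -38, -30, -34]
Optimal cycle mean attained by: cycle 0->3->5->0, total (-8) + (-7) + (-4), length 3.
Answer: λ = -19/3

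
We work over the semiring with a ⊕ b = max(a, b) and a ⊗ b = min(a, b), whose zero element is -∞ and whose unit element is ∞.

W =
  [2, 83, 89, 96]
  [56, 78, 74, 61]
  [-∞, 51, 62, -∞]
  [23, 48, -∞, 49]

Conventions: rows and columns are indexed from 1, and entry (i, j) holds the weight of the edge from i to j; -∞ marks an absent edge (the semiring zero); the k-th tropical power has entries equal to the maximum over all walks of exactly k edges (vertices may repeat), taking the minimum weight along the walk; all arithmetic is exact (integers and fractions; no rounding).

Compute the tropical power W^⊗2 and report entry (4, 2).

W^⊗2:
  [56, 78, 74, 61]
  [56, 78, 74, 61]
  [51, 51, 62, 51]
  [48, 48, 48, 49]
Key observation: the optimum is the walk 4->2->2, with weight 48 min 78 = 48.
Optimal value attained by: walk 4->2->2.
Answer: (W^⊗2)[4][2] = 48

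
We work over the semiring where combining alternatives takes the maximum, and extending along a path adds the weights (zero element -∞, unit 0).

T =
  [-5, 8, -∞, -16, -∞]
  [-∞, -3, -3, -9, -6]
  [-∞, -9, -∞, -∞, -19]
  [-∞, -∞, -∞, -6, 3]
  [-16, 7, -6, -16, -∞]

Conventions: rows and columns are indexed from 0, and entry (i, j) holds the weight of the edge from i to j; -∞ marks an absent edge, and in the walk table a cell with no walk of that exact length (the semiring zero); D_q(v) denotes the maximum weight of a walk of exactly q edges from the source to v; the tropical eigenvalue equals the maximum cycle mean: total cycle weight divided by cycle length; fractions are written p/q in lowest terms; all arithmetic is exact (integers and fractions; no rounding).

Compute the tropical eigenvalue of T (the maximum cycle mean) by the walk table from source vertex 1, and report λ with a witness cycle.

q=0: [-∞, 0, -∞, -∞, -∞]
q=1: [-∞, -3, -3, -9, -6]
q=2: [-22, 1, -6, -12, -6]
q=3: [-22, 1, -2, -8, -5]
q=4: [-21, 2, -2, -8, -5]
q=5: [-21, 2, -1, -7, -4]
Optimal cycle mean attained by: cycle 1->4->1, total (-6) + 7, length 2.
Answer: λ = 1/2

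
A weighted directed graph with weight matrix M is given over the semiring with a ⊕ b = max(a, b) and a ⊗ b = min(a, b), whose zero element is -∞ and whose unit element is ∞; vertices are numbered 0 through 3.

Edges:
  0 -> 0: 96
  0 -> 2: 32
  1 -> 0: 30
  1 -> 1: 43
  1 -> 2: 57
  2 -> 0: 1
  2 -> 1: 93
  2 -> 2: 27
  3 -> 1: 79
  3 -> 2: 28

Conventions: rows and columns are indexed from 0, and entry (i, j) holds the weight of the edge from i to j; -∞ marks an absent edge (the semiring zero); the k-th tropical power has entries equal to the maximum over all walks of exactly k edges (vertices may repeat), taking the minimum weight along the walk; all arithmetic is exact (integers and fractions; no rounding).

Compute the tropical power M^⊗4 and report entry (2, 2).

M^⊗2:
  [96, 32, 32, -∞]
  [30, 57, 43, -∞]
  [30, 43, 57, -∞]
  [30, 43, 57, -∞]
M^⊗3:
  [96, 32, 32, -∞]
  [30, 43, 57, -∞]
  [30, 57, 43, -∞]
  [30, 57, 43, -∞]
M^⊗4:
  [96, 32, 32, -∞]
  [30, 57, 43, -∞]
  [30, 43, 57, -∞]
  [30, 43, 57, -∞]
Key observation: the optimum is the walk 2->1->2->1->2, with weight 93 min 57 min 93 min 57 = 57.
Optimal value attained by: walk 2->1->2->1->2.
Answer: (M^⊗4)[2][2] = 57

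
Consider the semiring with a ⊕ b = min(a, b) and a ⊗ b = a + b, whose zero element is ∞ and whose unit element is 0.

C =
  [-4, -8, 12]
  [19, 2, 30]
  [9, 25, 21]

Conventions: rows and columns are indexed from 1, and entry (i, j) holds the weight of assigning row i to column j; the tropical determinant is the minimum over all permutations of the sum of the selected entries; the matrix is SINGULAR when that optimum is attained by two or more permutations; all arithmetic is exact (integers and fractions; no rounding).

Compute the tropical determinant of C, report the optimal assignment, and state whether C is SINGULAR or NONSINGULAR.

σ = (1, 2, 3): (-4) + 2 + 21 = 19
σ = (1, 3, 2): (-4) + 30 + 25 = 51
σ = (2, 1, 3): (-8) + 19 + 21 = 32
σ = (2, 3, 1): (-8) + 30 + 9 = 31
σ = (3, 1, 2): 12 + 19 + 25 = 56
σ = (3, 2, 1): 12 + 2 + 9 = 23
Optimal value attained by: σ = (1, 2, 3).
Answer: det⊕(C) = 19; verdict: NONSINGULAR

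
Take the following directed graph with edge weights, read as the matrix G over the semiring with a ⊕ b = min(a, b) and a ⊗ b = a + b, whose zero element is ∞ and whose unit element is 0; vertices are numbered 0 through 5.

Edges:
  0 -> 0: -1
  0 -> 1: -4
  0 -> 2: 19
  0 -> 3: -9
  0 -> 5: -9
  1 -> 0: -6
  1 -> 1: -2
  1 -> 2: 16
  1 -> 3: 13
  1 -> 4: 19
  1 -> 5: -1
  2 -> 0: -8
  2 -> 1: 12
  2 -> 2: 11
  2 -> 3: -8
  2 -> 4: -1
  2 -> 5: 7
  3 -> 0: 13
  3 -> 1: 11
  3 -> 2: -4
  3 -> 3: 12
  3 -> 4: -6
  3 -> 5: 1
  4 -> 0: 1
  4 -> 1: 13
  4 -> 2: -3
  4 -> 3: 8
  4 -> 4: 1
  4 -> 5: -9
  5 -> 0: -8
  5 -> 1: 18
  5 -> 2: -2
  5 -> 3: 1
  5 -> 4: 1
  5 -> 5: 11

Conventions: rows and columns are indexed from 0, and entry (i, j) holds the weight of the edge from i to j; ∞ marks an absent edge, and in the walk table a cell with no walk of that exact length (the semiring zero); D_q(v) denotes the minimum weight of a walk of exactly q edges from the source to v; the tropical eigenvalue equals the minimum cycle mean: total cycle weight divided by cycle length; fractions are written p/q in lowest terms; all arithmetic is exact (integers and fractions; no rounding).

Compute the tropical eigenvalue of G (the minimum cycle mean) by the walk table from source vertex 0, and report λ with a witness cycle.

q=0: [0, ∞, ∞, ∞, ∞, ∞]
q=1: [-1, -4, 19, -9, ∞, -9]
q=2: [-17, -6, -13, -10, -15, -10]
q=3: [-21, -21, -18, -26, -16, -26]
q=4: [-34, -25, -30, -30, -32, -30]
q=5: [-38, -38, -35, -43, -36, -43]
q=6: [-51, -42, -47, -47, -49, -47]
Optimal cycle mean attained by: cycle 0->5->0, total (-9) + (-8), length 2.
Answer: λ = -17/2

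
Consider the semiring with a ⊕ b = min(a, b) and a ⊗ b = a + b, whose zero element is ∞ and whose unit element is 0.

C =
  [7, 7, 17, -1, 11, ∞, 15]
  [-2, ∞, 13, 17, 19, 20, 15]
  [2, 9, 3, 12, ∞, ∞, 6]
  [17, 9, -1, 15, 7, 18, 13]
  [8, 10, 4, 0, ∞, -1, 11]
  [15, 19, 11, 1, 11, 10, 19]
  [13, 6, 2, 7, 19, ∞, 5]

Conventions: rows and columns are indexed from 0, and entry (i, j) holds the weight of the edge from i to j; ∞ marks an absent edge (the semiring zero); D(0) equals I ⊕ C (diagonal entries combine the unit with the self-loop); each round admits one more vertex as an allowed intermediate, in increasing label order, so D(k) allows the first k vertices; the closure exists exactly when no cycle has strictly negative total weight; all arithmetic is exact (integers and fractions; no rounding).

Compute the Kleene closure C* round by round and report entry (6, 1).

D(0):
  [0, 7, 17, -1, 11, ∞, 15]
  [-2, 0, 13, 17, 19, 20, 15]
  [2, 9, 0, 12, ∞, ∞, 6]
  [17, 9, -1, 0, 7, 18, 13]
  [8, 10, 4, 0, 0, -1, 11]
  [15, 19, 11, 1, 11, 0, 19]
  [13, 6, 2, 7, 19, ∞, 0]
D(1):
  [0, 7, 17, -1, 11, ∞, 15]
  [-2, 0, 13, -3, 9, 20, 13]
  [2, 9, 0, 1, 13, ∞, 6]
  [17, 9, -1, 0, 7, 18, 13]
  [8, 10, 4, 0, 0, -1, 11]
  [15, 19, 11, 1, 11, 0, 19]
  [13, 6, 2, 7, 19, ∞, 0]
D(2):
  [0, 7, 17, -1, 11, 27, 15]
  [-2, 0, 13, -3, 9, 20, 13]
  [2, 9, 0, 1, 13, 29, 6]
  [7, 9, -1, 0, 7, 18, 13]
  [8, 10, 4, 0, 0, -1, 11]
  [15, 19, 11, 1, 11, 0, 19]
  [4, 6, 2, 3, 15, 26, 0]
D(3):
  [0, 7, 17, -1, 11, 27, 15]
  [-2, 0, 13, -3, 9, 20, 13]
  [2, 9, 0, 1, 13, 29, 6]
  [1, 8, -1, 0, 7, 18, 5]
  [6, 10, 4, 0, 0, -1, 10]
  [13, 19, 11, 1, 11, 0, 17]
  [4, 6, 2, 3, 15, 26, 0]
D(4):
  [0, 7, -2, -1, 6, 17, 4]
  [-2, 0, -4, -3, 4, 15, 2]
  [2, 9, 0, 1, 8, 19, 6]
  [1, 8, -1, 0, 7, 18, 5]
  [1, 8, -1, 0, 0, -1, 5]
  [2, 9, 0, 1, 8, 0, 6]
  [4, 6, 2, 3, 10, 21, 0]
D(5):
  [0, 7, -2, -1, 6, 5, 4]
  [-2, 0, -4, -3, 4, 3, 2]
  [2, 9, 0, 1, 8, 7, 6]
  [1, 8, -1, 0, 7, 6, 5]
  [1, 8, -1, 0, 0, -1, 5]
  [2, 9, 0, 1, 8, 0, 6]
  [4, 6, 2, 3, 10, 9, 0]
D(6):
  [0, 7, -2, -1, 6, 5, 4]
  [-2, 0, -4, -3, 4, 3, 2]
  [2, 9, 0, 1, 8, 7, 6]
  [1, 8, -1, 0, 7, 6, 5]
  [1, 8, -1, 0, 0, -1, 5]
  [2, 9, 0, 1, 8, 0, 6]
  [4, 6, 2, 3, 10, 9, 0]
D(7):
  [0, 7, -2, -1, 6, 5, 4]
  [-2, 0, -4, -3, 4, 3, 2]
  [2, 9, 0, 1, 8, 7, 6]
  [1, 8, -1, 0, 7, 6, 5]
  [1, 8, -1, 0, 0, -1, 5]
  [2, 9, 0, 1, 8, 0, 6]
  [4, 6, 2, 3, 10, 9, 0]
Answer: C*[6][1] = 6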